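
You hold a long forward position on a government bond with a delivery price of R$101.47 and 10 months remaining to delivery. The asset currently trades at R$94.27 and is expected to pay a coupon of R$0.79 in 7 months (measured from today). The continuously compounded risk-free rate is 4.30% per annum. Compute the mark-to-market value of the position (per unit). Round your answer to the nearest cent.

PV(remaining coupons) I = 0.79·e^(−0.0430·7/12) = 0.7704
Current forward F = (S − I)·e^(rT) = (94.27 − 0.7704)·e^(0.0430·10/12) = 93.4996 × 1.036483 = 96.9107
Value (long) = (F − K)·e^(−rT) = (96.9107 − 101.47) × 0.964801 = -4.3988
Value = -R$4.40

-R$4.40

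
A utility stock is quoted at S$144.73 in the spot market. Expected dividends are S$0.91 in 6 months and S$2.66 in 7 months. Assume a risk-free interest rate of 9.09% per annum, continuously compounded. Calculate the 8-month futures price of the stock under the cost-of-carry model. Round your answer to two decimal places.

PV(dividends) I = 0.91·e^(−0.0909·6/12) + 2.66·e^(−0.0909·7/12)
I = 0.8696 + 2.5226 = 3.3922
F = (S − I)·e^(rT) = (144.73 − 3.3922) · e^(0.0909·8/12)
= 141.3378 · e^0.060600 = 141.3378 × 1.062474 = S$150.17

S$150.17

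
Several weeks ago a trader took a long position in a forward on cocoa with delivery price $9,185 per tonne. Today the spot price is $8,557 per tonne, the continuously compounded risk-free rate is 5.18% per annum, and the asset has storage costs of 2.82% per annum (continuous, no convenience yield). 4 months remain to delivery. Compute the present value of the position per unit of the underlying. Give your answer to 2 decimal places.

Current fair forward for the remaining 4 months: F = S·e^((r + u)·T), (r + u) = 0.0518 + 0.0282 = 0.0800
F = 8557 · e^(0.0800 × 4/12) = 8557 × 1.02702540 = 8788.2563
Value of long forward = (F − K)·e^(−rT) = (8788.2563 − 9185) · e^(−0.0518·4/12)
= -396.7437 × 0.98288155 = -389.95

-$389.95 per tonne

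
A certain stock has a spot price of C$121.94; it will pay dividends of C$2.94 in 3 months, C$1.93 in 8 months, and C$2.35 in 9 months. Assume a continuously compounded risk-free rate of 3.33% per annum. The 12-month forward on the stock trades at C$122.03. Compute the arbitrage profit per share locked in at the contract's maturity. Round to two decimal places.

PV(dividends) I = 2.94·e^(−0.0333·3/12) + 1.93·e^(−0.0333·8/12) + 2.35·e^(−0.0333·9/12) = 7.0953
Fair forward F* = (S − I)·e^(rT) = (121.94 − 7.0953)·e^0.033300 = 114.8447 × 1.033861 = 118.7335
Market C$122.03 > fair 118.7335: forward overpriced → cash-and-carry (borrow at r, buy the stock and collect the dividends, short the forward).
Profit at T = |F_mkt − F*| = |122.03 − 118.7335| = C$3.30 per share

C$3.30 per share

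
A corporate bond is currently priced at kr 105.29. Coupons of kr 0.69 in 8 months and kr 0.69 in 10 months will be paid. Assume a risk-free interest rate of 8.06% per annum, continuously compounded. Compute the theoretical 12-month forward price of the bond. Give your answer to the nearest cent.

PV(coupons) I = 0.69·e^(−0.0806·8/12) + 0.69·e^(−0.0806·10/12)
I = 0.6539 + 0.6452 = 1.2991
F = (S − I)·e^(rT) = (105.29 − 1.2991) · e^(0.0806·12/12)
= 103.9909 · e^0.080600 = 103.9909 × 1.083937 = kr 112.72

kr 112.72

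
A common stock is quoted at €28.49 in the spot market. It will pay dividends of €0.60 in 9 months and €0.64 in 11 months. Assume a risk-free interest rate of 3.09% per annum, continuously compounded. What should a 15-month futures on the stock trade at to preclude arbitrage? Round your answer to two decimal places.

PV(dividends) I = 0.60·e^(−0.0309·9/12) + 0.64·e^(−0.0309·11/12)
I = 0.5863 + 0.6221 = 1.2084
F = (S − I)·e^(rT) = (28.49 − 1.2084) · e^(0.0309·15/12)
= 27.2816 · e^0.038625 = 27.2816 × 1.039381 = €28.36

€28.36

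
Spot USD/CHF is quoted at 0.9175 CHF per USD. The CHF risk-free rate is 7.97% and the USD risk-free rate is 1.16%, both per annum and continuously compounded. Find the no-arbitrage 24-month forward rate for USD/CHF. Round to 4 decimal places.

F = S·e^((r_CHF − r_USD)T) = 0.9175 · e^((0.0797 − 0.0116) × 24/12)
= 0.9175 · e^0.136200 = 0.9175 × 1.145911
F = 1.0514 CHF per USD

1.0514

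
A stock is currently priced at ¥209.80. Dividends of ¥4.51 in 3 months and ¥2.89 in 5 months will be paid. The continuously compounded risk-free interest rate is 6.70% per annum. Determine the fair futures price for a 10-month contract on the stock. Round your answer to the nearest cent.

PV(dividends) I = 4.51·e^(−0.0670·3/12) + 2.89·e^(−0.0670·5/12)
I = 4.4351 + 2.8104 = 7.2455
F = (S − I)·e^(rT) = (209.80 − 7.2455) · e^(0.0670·10/12)
= 202.5545 · e^0.055833 = 202.5545 × 1.057421 = ¥214.19

¥214.19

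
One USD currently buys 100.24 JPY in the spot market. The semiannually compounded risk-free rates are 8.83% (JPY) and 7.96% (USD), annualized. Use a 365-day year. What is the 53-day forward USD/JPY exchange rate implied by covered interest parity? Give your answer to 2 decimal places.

100.36

By covered interest parity, F = S · (1+r_JPY/2)^(2T) / (1+r_USD/2)^(2T)
= 100.24 × 1.012626 / 1.011399 = 100.24 × 1.001213
F = 100.36 JPY per USD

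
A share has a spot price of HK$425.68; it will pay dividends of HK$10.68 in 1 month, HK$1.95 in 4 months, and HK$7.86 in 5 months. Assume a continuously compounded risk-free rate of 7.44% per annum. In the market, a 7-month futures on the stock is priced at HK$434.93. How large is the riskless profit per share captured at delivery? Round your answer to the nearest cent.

HK$11.40 per share

PV(dividends) I = 10.68·e^(−0.0744·1/12) + 1.95·e^(−0.0744·4/12) + 7.86·e^(−0.0744·5/12) = 20.1363
Fair futures F* = (S − I)·e^(rT) = (425.68 − 20.1363)·e^0.043400 = 405.5437 × 1.044356 = 423.5320
Market HK$434.93 > fair 423.5320: forward overpriced → cash-and-carry (borrow at r, buy the stock and collect the dividends, short the forward).
Profit at T = |F_mkt − F*| = |434.93 − 423.5320| = HK$11.40 per share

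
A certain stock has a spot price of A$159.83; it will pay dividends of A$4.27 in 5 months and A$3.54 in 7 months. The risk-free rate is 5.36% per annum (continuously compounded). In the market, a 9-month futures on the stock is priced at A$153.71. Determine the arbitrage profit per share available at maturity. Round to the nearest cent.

A$4.76 per share

PV(dividends) I = 4.27·e^(−0.0536·5/12) + 3.54·e^(−0.0536·7/12) = 7.6067
Fair futures F* = (S − I)·e^(rT) = (159.83 − 7.6067)·e^0.040200 = 152.2233 × 1.041019 = 158.4673
Market A$153.71 < fair 158.4673: forward underpriced → reverse cash-and-carry (short the stock, invest proceeds at r, pay the dividends, go long the forward).
Profit at T = |F_mkt − F*| = |153.71 − 158.4673| = A$4.76 per share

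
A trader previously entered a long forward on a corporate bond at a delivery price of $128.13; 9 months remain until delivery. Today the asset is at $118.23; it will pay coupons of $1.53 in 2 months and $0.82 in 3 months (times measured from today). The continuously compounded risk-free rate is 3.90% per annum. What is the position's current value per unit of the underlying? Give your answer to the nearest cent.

-$8.54

PV(remaining coupons) I = 1.53·e^(−0.0390·2/12) + 0.82·e^(−0.0390·3/12) = 2.3321
Current forward F = (S − I)·e^(rT) = (118.23 − 2.3321)·e^(0.0390·9/12) = 115.8979 × 1.029682 = 119.3380
Value (long) = (F − K)·e^(−rT) = (119.3380 − 128.13) × 0.971174 = -8.5386
Value = -$8.54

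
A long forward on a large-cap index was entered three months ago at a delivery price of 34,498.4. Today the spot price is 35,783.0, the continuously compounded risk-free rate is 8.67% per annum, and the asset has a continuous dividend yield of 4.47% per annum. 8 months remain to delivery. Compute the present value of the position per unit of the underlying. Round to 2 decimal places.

Current fair forward for the remaining 8 months: F = S·e^((r − q)·T), (r − q) = 0.0867 − 0.0447 = 0.0420
F = 35783.0 · e^(0.0420 × 8/12) = 35783.0 × 1.02839568 = 36799.0826
Value of long forward = (F − K)·e^(−rT) = (36799.0826 − 34498.4) · e^(−0.0867·8/12)
= 2300.6826 × 0.94383870 = 2171.47

2171.47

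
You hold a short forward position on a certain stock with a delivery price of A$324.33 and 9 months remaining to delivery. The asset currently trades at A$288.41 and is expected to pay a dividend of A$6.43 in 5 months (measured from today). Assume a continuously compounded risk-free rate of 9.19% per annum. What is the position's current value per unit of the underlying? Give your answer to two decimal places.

PV(remaining dividends) I = 6.43·e^(−0.0919·5/12) = 6.1884
Current forward F = (S − I)·e^(rT) = (288.41 − 6.1884)·e^(0.0919·9/12) = 282.2216 × 1.071356 = 302.3598
Value (long) = (F − K)·e^(−rT) = (302.3598 − 324.33) × 0.933397 = -20.5069
Short position value = −(long value) = A$20.51

A$20.51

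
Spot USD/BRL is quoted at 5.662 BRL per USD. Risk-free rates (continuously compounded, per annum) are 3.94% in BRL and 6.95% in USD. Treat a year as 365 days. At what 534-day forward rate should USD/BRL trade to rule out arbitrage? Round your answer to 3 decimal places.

F = S·e^((r_BRL − r_USD)T) = 5.662 · e^((0.0394 − 0.0695) × 534/365)
= 5.662 · e^-0.044037 = 5.662 × 0.956919
F = 5.418 BRL per USD

5.418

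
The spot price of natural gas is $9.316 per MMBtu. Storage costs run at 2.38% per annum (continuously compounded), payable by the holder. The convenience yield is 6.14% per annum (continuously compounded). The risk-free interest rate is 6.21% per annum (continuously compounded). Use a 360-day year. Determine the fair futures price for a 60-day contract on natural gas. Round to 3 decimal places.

$9.354 per MMBtu

Net carry = r + u − y = 0.0621 + 0.0238 − 0.0614 = 0.0245
F = S·e^((r+u−y)T) = 9.316 · e^(0.0245 × 60/360) = 9.316 · e^0.004083
= 9.316 × 1.004091 = $9.354 per MMBtu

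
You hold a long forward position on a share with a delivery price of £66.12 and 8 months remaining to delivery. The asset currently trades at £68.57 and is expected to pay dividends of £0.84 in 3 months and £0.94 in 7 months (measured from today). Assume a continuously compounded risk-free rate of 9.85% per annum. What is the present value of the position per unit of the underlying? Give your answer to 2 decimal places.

£4.95

PV(remaining dividends) I = 0.84·e^(−0.0985·3/12) + 0.94·e^(−0.0985·7/12) = 1.7071
Current forward F = (S − I)·e^(rT) = (68.57 − 1.7071)·e^(0.0985·8/12) = 66.8629 × 1.067871 = 71.4010
Value (long) = (F − K)·e^(−rT) = (71.4010 − 66.12) × 0.936443 = 4.9454
Value = £4.95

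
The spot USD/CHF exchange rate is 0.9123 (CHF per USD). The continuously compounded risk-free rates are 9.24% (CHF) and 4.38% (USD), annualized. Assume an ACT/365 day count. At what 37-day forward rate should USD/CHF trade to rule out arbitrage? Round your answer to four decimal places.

F = S·e^((r_CHF − r_USD)T) = 0.9123 · e^((0.0924 − 0.0438) × 37/365)
= 0.9123 · e^0.004927 = 0.9123 × 1.004939
F = 0.9168 CHF per USD

0.9168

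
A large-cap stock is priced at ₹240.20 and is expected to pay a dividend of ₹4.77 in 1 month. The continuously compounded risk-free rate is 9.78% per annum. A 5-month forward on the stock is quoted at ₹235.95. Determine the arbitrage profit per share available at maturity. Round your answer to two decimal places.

PV(dividends) I = 4.77·e^(−0.0978·1/12) = 4.7313
Fair forward F* = (S − I)·e^(rT) = (240.20 − 4.7313)·e^0.040750 = 235.4687 × 1.041592 = 245.2623
Market ₹235.95 < fair 245.2623: forward underpriced → reverse cash-and-carry (short the stock, invest proceeds at r, pay the dividends, go long the forward).
Profit at T = |F_mkt − F*| = |235.95 − 245.2623| = ₹9.31 per share

₹9.31 per share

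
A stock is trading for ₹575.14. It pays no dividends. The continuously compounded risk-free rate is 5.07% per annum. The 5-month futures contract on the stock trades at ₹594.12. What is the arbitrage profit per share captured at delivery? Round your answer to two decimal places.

₹6.70 per share

Fair futures: F* = S·e^(carry·T), with carry = r = 0.0507
F* = 575.14 · e^(0.0507 × 5/12) = 575.14 · e^0.021125 = 575.14 × 1.021350 = ₹587.4192
Market ₹594.12 > fair ₹587.4192: forward overpriced → cash-and-carry (buy spot, short the forward).
At maturity, profit = |F_mkt − F*| = |594.12 − 587.4192| = ₹6.70 per share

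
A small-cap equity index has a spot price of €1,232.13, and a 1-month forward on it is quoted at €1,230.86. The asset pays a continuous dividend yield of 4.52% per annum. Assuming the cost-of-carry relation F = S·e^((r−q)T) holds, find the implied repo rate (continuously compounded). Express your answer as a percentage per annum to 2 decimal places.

From F = S·e^((r−q)T): (r − q) = ln(F/S)/T
ln(1230.86/1232.13) = ln(0.998969) = -0.001032
(r − q) = -0.001032 / (1/12) = -0.012384
r = ln(F/S)/T + q = -0.012384 + 0.0452 = 0.032816
r = 3.28%

3.28%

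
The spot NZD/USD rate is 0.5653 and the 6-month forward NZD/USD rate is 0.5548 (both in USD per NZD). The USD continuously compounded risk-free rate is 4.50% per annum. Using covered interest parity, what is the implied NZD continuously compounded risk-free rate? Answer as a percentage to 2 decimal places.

F = S·e^((r_USD − r_NZD)T) ⇒ r_NZD = r_USD − ln(F/S)/T
ln(0.5548/0.5653) = -0.018749; /(6/12) = -0.037498
r_NZD = 0.0450 + 0.037498 = 0.082498
r_NZD = 8.25%

8.25%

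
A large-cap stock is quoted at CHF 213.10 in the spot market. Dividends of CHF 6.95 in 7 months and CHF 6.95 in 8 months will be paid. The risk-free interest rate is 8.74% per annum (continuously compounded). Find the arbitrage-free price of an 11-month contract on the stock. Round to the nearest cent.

CHF 216.62

PV(dividends) I = 6.95·e^(−0.0874·7/12) + 6.95·e^(−0.0874·8/12)
I = 6.6045 + 6.5566 = 13.1611
F = (S − I)·e^(rT) = (213.10 − 13.1611) · e^(0.0874·11/12)
= 199.9389 · e^0.080117 = 199.9389 × 1.083414 = CHF 216.62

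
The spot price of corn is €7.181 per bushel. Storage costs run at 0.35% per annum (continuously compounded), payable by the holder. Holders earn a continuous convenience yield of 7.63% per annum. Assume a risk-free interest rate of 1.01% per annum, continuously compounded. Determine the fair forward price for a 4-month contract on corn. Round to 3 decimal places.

Net carry = r + u − y = 0.0101 + 0.0035 − 0.0763 = -0.0627
F = S·e^((r+u−y)T) = 7.181 · e^(-0.0627 × 4/12) = 7.181 · e^-0.020900
= 7.181 × 0.979317 = €7.032 per bushel

€7.032 per bushel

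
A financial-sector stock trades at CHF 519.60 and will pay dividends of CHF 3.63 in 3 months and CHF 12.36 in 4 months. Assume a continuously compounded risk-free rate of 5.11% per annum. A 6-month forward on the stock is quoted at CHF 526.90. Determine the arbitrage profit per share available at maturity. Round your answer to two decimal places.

PV(dividends) I = 3.63·e^(−0.0511·3/12) + 12.36·e^(−0.0511·4/12) = 15.7352
Fair forward F* = (S − I)·e^(rT) = (519.60 − 15.7352)·e^0.025550 = 503.8648 × 1.025879 = 516.9043
Market CHF 526.90 > fair 516.9043: forward overpriced → cash-and-carry (borrow at r, buy the stock and collect the dividends, short the forward).
Profit at T = |F_mkt − F*| = |526.90 − 516.9043| = CHF 10.00 per share

CHF 10.00 per share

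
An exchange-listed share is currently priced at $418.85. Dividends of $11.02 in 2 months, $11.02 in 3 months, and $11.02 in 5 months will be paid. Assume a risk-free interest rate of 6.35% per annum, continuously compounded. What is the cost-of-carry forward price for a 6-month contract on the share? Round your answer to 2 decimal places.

$398.83

PV(dividends) I = 11.02·e^(−0.0635·2/12) + 11.02·e^(−0.0635·3/12) + 11.02·e^(−0.0635·5/12)
I = 10.9040 + 10.8464 + 10.7323 = 32.4827
F = (S − I)·e^(rT) = (418.85 − 32.4827) · e^(0.0635·6/12)
= 386.3673 · e^0.031750 = 386.3673 × 1.032259 = $398.83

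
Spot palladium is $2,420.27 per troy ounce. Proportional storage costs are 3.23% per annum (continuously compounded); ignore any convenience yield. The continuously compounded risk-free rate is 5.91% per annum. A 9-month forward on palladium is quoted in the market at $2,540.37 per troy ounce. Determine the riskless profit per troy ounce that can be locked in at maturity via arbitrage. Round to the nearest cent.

Fair forward: F* = S·e^(carry·T), with carry = (r + u) = 0.0591 + 0.0323 = 0.0914
F* = 2420.27 · e^(0.0914 × 9/12) = 2420.27 · e^0.06855000 = 2420.27 × 1.07095417 = $2591.9982
Market $2540.37 < fair $2591.9982: forward underpriced → reverse cash-and-carry (short spot, go long the forward).
At maturity, profit = |F_mkt − F*| = |2540.37 − 2591.9982| = $51.63 per troy ounce

$51.63 per troy ounce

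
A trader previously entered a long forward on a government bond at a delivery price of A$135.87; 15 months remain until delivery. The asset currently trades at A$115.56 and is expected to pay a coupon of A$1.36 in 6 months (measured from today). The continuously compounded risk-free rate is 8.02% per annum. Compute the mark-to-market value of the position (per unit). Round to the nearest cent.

PV(remaining coupons) I = 1.36·e^(−0.0802·6/12) = 1.3065
Current forward F = (S − I)·e^(rT) = (115.56 − 1.3065)·e^(0.0802·15/12) = 114.2535 × 1.105447 = 126.3012
Value (long) = (F − K)·e^(−rT) = (126.3012 − 135.87) × 0.904611 = -8.6560
Value = -A$8.66

-A$8.66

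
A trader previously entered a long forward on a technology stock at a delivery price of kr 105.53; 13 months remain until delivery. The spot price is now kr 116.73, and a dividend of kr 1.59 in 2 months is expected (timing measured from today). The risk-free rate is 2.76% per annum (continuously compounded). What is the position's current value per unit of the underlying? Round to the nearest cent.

kr 12.73

PV(remaining dividends) I = 1.59·e^(−0.0276·2/12) = 1.5827
Current forward F = (S − I)·e^(rT) = (116.73 − 1.5827)·e^(0.0276·13/12) = 115.1473 × 1.030351 = 118.6421
Value (long) = (F − K)·e^(−rT) = (118.6421 − 105.53) × 0.970543 = 12.7259
Value = kr 12.73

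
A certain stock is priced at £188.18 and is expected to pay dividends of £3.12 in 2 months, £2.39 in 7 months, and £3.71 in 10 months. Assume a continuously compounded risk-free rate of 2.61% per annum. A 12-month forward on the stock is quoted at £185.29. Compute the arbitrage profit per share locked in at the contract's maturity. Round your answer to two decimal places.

£1.46 per share

PV(dividends) I = 3.12·e^(−0.0261·2/12) + 2.39·e^(−0.0261·7/12) + 3.71·e^(−0.0261·10/12) = 9.0905
Fair forward F* = (S − I)·e^(rT) = (188.18 − 9.0905)·e^0.026100 = 179.0895 × 1.026444 = 183.8253
Market £185.29 > fair 183.8253: forward overpriced → cash-and-carry (borrow at r, buy the stock and collect the dividends, short the forward).
Profit at T = |F_mkt − F*| = |185.29 − 183.8253| = £1.46 per share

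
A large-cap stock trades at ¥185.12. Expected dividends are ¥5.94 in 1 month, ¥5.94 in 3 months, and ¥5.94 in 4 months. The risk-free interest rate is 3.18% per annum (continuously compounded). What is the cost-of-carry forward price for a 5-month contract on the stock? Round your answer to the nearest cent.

PV(dividends) I = 5.94·e^(−0.0318·1/12) + 5.94·e^(−0.0318·3/12) + 5.94·e^(−0.0318·4/12)
I = 5.9243 + 5.8930 + 5.8774 = 17.6947
F = (S − I)·e^(rT) = (185.12 − 17.6947) · e^(0.0318·5/12)
= 167.4253 · e^0.013250 = 167.4253 × 1.013338 = ¥169.66

¥169.66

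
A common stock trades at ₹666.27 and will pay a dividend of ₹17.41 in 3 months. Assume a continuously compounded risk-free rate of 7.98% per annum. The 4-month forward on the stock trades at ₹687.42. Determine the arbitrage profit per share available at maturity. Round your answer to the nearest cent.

₹20.72 per share

PV(dividends) I = 17.41·e^(−0.0798·3/12) = 17.0661
Fair forward F* = (S − I)·e^(rT) = (666.27 − 17.0661)·e^0.026600 = 649.2039 × 1.026957 = 666.7045
Market ₹687.42 > fair 666.7045: forward overpriced → cash-and-carry (borrow at r, buy the stock and collect the dividends, short the forward).
Profit at T = |F_mkt − F*| = |687.42 − 666.7045| = ₹20.72 per share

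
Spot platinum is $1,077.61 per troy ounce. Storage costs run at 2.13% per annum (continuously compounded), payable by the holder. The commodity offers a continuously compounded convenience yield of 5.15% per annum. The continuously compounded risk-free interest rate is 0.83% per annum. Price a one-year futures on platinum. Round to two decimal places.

$1,054.27 per troy ounce

Net carry = r + u − y = 0.0083 + 0.0213 − 0.0515 = -0.0219
F = S·e^((r+u−y)T) = 1077.61 · e^(-0.0219 × 12/12) = 1077.61 · e^-0.02190000
= 1077.61 × 0.97833806 = $1,054.27 per troy ounce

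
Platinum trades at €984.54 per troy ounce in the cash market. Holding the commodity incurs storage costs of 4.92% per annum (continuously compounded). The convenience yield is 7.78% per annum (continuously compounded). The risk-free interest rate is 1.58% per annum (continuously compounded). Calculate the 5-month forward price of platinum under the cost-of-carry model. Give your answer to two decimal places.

Net carry = r + u − y = 0.0158 + 0.0492 − 0.0778 = -0.0128
F = S·e^((r+u−y)T) = 984.54 · e^(-0.0128 × 5/12) = 984.54 · e^-0.005333
= 984.54 × 0.994681 = €979.30 per troy ounce

€979.30 per troy ounce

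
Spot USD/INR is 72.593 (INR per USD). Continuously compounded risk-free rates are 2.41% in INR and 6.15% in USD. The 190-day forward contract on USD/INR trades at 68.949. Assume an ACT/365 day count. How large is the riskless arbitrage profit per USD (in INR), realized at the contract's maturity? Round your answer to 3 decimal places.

2.244 per USD (in INR)

Fair forward: F* = S·e^(carry·T), with carry = (r_INR − r_USD) = 0.0241 − 0.0615 = -0.0374
F* = 72.593 · e^(-0.0374 × 190/365) = 72.593 · e^-0.019468 = 72.593 × 0.980720 = 71.1934
Market 68.949 < fair 71.1934: forward underpriced → reverse cash-and-carry (short spot, go long the forward).
At maturity, profit = |F_mkt − F*| = |68.949 − 71.1934| = 2.244 per USD (in INR)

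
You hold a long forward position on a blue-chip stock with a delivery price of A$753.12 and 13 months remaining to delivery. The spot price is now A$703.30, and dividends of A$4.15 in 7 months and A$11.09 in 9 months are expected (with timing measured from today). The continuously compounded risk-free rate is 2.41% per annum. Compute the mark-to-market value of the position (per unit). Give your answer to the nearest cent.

-A$45.40

PV(remaining dividends) I = 4.15·e^(−0.0241·7/12) + 11.09·e^(−0.0241·9/12) = 14.9834
Current forward F = (S − I)·e^(rT) = (703.30 − 14.9834)·e^(0.0241·13/12) = 688.3166 × 1.026452 = 706.5240
Value (long) = (F − K)·e^(−rT) = (706.5240 − 753.12) × 0.974230 = -45.3952
Value = -A$45.40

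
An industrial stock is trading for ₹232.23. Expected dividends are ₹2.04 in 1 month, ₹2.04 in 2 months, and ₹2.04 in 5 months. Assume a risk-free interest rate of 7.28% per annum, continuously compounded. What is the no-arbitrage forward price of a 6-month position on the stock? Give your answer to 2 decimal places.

PV(dividends) I = 2.04·e^(−0.0728·1/12) + 2.04·e^(−0.0728·2/12) + 2.04·e^(−0.0728·5/12)
I = 2.0277 + 2.0154 + 1.9790 = 6.0221
F = (S − I)·e^(rT) = (232.23 − 6.0221) · e^(0.0728·6/12)
= 226.2079 · e^0.036400 = 226.2079 × 1.037071 = ₹234.59

₹234.59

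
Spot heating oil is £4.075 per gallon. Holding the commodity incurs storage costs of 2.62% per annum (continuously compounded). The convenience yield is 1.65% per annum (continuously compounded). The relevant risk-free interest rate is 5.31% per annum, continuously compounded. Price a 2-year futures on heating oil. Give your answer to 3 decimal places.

Net carry = r + u − y = 0.0531 + 0.0262 − 0.0165 = 0.0628
F = S·e^((r+u−y)T) = 4.075 · e^(0.0628 × 2) = 4.075 · e^0.125600
= 4.075 × 1.133829 = £4.620 per gallon

£4.620 per gallon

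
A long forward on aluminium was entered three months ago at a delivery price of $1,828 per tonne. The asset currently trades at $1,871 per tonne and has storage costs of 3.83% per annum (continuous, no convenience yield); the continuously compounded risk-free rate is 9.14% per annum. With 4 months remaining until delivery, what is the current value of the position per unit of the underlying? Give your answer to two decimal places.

Current fair forward for the remaining 4 months: F = S·e^((r + u)·T), (r + u) = 0.0914 + 0.0383 = 0.1297
F = 1871 · e^(0.1297 × 4/12) = 1871 × 1.04418151 = 1953.6636
Value of long forward = (F − K)·e^(−rT) = (1953.6636 − 1828) · e^(−0.0914·4/12)
= 125.6636 × 0.96999276 = 121.89

$121.89 per tonne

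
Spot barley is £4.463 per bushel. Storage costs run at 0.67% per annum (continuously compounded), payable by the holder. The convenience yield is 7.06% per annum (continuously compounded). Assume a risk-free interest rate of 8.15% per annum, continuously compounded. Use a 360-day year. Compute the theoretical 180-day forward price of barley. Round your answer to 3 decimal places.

Net carry = r + u − y = 0.0815 + 0.0067 − 0.0706 = 0.0176
F = S·e^((r+u−y)T) = 4.463 · e^(0.0176 × 180/360) = 4.463 · e^0.008800
= 4.463 × 1.008839 = £4.502 per bushel

£4.502 per bushel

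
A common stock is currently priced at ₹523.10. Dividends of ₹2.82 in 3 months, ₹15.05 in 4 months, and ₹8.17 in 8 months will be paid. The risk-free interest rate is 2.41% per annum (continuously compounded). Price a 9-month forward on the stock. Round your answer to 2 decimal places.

₹506.40

PV(dividends) I = 2.82·e^(−0.0241·3/12) + 15.05·e^(−0.0241·4/12) + 8.17·e^(−0.0241·8/12)
I = 2.8031 + 14.9296 + 8.0398 = 25.7725
F = (S − I)·e^(rT) = (523.10 − 25.7725) · e^(0.0241·9/12)
= 497.3275 · e^0.018075 = 497.3275 × 1.018239 = ₹506.40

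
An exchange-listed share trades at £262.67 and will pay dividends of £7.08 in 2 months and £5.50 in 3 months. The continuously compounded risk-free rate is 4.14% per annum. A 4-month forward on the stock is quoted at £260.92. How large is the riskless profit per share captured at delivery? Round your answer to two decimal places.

£7.25 per share

PV(dividends) I = 7.08·e^(−0.0414·2/12) + 5.50·e^(−0.0414·3/12) = 12.4747
Fair forward F* = (S − I)·e^(rT) = (262.67 − 12.4747)·e^0.013800 = 250.1953 × 1.013896 = 253.6720
Market £260.92 > fair 253.6720: forward overpriced → cash-and-carry (borrow at r, buy the stock and collect the dividends, short the forward).
Profit at T = |F_mkt − F*| = |260.92 − 253.6720| = £7.25 per share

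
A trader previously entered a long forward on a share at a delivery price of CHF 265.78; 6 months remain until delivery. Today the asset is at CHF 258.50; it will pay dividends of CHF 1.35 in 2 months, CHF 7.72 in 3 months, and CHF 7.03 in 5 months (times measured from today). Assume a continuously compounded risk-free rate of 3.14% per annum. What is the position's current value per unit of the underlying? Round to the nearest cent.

-CHF 19.08

PV(remaining dividends) I = 1.35·e^(−0.0314·2/12) + 7.72·e^(−0.0314·3/12) + 7.03·e^(−0.0314·5/12) = 15.9412
Current forward F = (S − I)·e^(rT) = (258.50 − 15.9412)·e^(0.0314·6/12) = 242.5588 × 1.015824 = 246.3971
Value (long) = (F − K)·e^(−rT) = (246.3971 − 265.78) × 0.984423 = -19.0810
Value = -CHF 19.08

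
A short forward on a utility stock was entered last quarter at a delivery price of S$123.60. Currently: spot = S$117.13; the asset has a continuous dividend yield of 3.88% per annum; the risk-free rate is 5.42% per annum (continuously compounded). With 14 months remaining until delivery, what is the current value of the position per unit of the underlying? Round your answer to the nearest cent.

S$4.08

Current fair forward for the remaining 14 months: F = S·e^((r − q)·T), (r − q) = 0.0542 − 0.0388 = 0.0154
F = 117.13 · e^(0.0154 × 14/12) = 117.13 × 1.018129 = 119.2534
Value of long forward = (F − K)·e^(−rT) = (119.2534 − 123.60) · e^(−0.0542·14/12)
= -4.3466 × 0.938724 = -4.08
Short position value = −(long value) = S$4.08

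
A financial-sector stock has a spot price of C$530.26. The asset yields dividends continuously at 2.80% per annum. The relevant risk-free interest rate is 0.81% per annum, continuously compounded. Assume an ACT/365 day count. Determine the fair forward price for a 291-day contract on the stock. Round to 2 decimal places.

F = S·e^((r − q)T) = 530.26 · e^((0.0081 − 0.0280) × 291/365)
= 530.26 · e^-0.015865 = 530.26 × 0.984260
F = C$521.91

C$521.91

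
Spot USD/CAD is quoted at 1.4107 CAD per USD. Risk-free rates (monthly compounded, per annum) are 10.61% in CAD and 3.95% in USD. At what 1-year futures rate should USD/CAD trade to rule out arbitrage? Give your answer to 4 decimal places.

By covered interest parity, F = S · (1+r_CAD/12)^(12T) / (1+r_USD/12)^(12T)
= 1.4107 × 1.111415 / 1.040223 = 1.4107 × 1.068439
F = 1.5072 CAD per USD

1.5072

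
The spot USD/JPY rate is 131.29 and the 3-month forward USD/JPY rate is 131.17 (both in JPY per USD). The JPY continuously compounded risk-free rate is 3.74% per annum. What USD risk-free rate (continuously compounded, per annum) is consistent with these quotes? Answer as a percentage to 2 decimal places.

4.11%

F = S·e^((r_JPY − r_USD)T) ⇒ r_USD = r_JPY − ln(F/S)/T
ln(131.17/131.29) = -0.000914; /(3/12) = -0.003656
r_USD = 0.0374 + 0.003656 = 0.041056
r_USD = 4.11%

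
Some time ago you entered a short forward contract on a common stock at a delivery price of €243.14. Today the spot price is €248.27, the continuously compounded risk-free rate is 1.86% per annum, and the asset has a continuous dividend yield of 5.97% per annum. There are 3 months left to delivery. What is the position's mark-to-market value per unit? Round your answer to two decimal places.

-€2.58

Current fair forward for the remaining 3 months: F = S·e^((r − q)·T), (r − q) = 0.0186 − 0.0597 = -0.0411
F = 248.27 · e^(-0.0411 × 3/12) = 248.27 × 0.989778 = 245.7322
Value of long forward = (F − K)·e^(−rT) = (245.7322 − 243.14) · e^(−0.0186·3/12)
= 2.5922 × 0.995361 = 2.58
Short position value = −(long value) = -€2.58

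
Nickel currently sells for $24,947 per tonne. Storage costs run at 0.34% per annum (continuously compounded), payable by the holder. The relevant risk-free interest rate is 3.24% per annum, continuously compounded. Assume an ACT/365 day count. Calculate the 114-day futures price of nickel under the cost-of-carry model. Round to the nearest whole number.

Net carry = r + u − y = 0.0324 + 0.0034 − 0.0000 = 0.0358
F = S·e^((r+u−y)T) = 24947 · e^(0.0358 × 114/365) = 24947 · e^0.011181
= 24947 × 1.011244 = $25,228 per tonne

$25,228 per tonne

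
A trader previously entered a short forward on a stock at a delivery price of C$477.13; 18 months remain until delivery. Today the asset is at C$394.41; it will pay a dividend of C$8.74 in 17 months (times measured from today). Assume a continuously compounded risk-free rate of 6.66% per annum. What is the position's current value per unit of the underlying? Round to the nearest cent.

PV(remaining dividends) I = 8.74·e^(−0.0666·17/12) = 7.9531
Current forward F = (S − I)·e^(rT) = (394.41 − 7.9531)·e^(0.0666·18/12) = 386.4569 × 1.105060 = 427.0581
Value (long) = (F − K)·e^(−rT) = (427.0581 − 477.13) × 0.904928 = -45.3115
Short position value = −(long value) = C$45.31

C$45.31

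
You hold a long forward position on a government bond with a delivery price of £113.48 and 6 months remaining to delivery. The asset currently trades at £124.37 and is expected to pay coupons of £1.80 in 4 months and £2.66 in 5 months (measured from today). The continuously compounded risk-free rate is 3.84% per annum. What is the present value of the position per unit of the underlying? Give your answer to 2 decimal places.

£8.65

PV(remaining coupons) I = 1.80·e^(−0.0384·4/12) + 2.66·e^(−0.0384·5/12) = 4.3949
Current forward F = (S − I)·e^(rT) = (124.37 − 4.3949)·e^(0.0384·6/12) = 119.9751 × 1.019386 = 122.3009
Value (long) = (F − K)·e^(−rT) = (122.3009 − 113.48) × 0.980983 = 8.6532
Value = £8.65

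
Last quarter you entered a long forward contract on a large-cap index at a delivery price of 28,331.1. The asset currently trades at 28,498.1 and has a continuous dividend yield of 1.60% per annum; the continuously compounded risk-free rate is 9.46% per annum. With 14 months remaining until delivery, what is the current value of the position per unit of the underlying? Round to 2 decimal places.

2600.41

Current fair forward for the remaining 14 months: F = S·e^((r − q)·T), (r − q) = 0.0946 − 0.0160 = 0.0786
F = 28498.1 · e^(0.0786 × 14/12) = 28498.1 × 1.09603596 = 31234.9424
Value of long forward = (F − K)·e^(−rT) = (31234.9424 − 28331.1) · e^(−0.0946·14/12)
= 2903.8424 × 0.89550572 = 2600.41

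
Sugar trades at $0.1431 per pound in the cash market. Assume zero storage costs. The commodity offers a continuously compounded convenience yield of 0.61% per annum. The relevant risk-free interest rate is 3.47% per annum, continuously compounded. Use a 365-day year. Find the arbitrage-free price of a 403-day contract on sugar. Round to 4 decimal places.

Net carry = r + u − y = 0.0347 + 0.0000 − 0.0061 = 0.0286
F = S·e^((r+u−y)T) = 0.1431 · e^(0.0286 × 403/365) = 0.1431 · e^0.031578
= 0.1431 × 1.032082 = $0.1477 per pound

$0.1477 per pound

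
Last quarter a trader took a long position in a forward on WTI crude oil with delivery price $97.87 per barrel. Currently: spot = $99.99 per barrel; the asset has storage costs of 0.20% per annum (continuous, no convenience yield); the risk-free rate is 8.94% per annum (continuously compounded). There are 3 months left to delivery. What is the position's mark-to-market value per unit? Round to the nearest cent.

Current fair forward for the remaining 3 months: F = S·e^((r + u)·T), (r + u) = 0.0894 + 0.0020 = 0.0914
F = 99.99 · e^(0.0914 × 3/12) = 99.99 × 1.023113 = 102.3011
Value of long forward = (F − K)·e^(−rT) = (102.3011 − 97.87) · e^(−0.0894·3/12)
= 4.4311 × 0.977898 = 4.33

$4.33 per barrel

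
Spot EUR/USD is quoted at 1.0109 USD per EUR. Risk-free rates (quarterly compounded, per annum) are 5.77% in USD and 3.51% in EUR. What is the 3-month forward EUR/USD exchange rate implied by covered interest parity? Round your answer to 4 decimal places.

By covered interest parity, F = S · (1+r_USD/4)^(4T) / (1+r_EUR/4)^(4T)
= 1.0109 × 1.014425 / 1.008775 = 1.0109 × 1.005601
F = 1.0166 USD per EUR

1.0166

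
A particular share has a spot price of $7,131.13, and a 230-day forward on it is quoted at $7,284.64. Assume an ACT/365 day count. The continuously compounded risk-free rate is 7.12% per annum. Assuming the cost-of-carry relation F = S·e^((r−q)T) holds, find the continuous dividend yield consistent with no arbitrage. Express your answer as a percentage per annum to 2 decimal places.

3.74%

From F = S·e^((r−q)T): (r − q) = ln(F/S)/T
ln(7284.64/7131.13) = ln(1.021527) = 0.021299
(r − q) = 0.021299 / (230/365) = 0.033801
q = r − ln(F/S)/T = 0.0712 − 0.033801 = 0.037399
q = 3.74%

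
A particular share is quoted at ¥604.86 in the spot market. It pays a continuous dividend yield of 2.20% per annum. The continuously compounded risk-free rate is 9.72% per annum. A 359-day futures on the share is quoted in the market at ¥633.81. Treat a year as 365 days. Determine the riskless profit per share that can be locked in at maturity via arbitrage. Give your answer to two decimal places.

Fair futures: F* = S·e^(carry·T), with carry = (r − q) = 0.0972 − 0.0220 = 0.0752
F* = 604.86 · e^(0.0752 × 359/365) = 604.86 · e^0.073964 = 604.86 × 1.076768 = ¥651.2939
Market ¥633.81 < fair ¥651.2939: forward underpriced → reverse cash-and-carry (short spot, go long the forward).
At maturity, profit = |F_mkt − F*| = |633.81 − 651.2939| = ¥17.48 per share

¥17.48 per share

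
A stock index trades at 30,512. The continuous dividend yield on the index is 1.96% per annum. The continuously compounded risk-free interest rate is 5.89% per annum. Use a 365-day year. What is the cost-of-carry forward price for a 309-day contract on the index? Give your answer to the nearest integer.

F = S·e^((r − q)T) = 30512 · e^((0.0589 − 0.0196) × 309/365)
= 30512 · e^0.033270 = 30512 × 1.033830
F = 31,544

31,544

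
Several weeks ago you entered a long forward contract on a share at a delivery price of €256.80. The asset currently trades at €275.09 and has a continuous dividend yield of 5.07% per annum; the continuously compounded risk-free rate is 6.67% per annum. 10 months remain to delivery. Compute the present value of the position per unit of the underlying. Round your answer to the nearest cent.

€20.79

Current fair forward for the remaining 10 months: F = S·e^((r − q)·T), (r − q) = 0.0667 − 0.0507 = 0.0160
F = 275.09 · e^(0.0160 × 10/12) = 275.09 × 1.013423 = 278.7825
Value of long forward = (F − K)·e^(−rT) = (278.7825 − 256.80) · e^(−0.0667·10/12)
= 21.9825 × 0.945933 = 20.79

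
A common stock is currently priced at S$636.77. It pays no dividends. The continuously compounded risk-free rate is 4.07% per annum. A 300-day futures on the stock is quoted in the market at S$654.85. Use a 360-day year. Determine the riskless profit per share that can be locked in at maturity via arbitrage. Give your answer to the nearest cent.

S$3.89 per share

Fair futures: F* = S·e^(carry·T), with carry = r = 0.0407
F* = 636.77 · e^(0.0407 × 300/360) = 636.77 · e^0.033917 = 636.77 × 1.034499 = S$658.7379
Market S$654.85 < fair S$658.7379: forward underpriced → reverse cash-and-carry (short spot, go long the forward).
At maturity, profit = |F_mkt − F*| = |654.85 − 658.7379| = S$3.89 per share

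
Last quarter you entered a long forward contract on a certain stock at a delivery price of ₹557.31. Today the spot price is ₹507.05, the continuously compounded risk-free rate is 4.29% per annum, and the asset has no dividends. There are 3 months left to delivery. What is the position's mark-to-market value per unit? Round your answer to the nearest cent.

Current fair forward for the remaining 3 months: F = S·e^(r·T), r = 0.0429
F = 507.05 · e^(0.0429 × 3/12) = 507.05 × 1.010783 = 512.5175
Value of long forward = (F − K)·e^(−rT) = (512.5175 − 557.31) · e^(−0.0429·3/12)
= -44.7925 × 0.989332 = -44.31

-₹44.31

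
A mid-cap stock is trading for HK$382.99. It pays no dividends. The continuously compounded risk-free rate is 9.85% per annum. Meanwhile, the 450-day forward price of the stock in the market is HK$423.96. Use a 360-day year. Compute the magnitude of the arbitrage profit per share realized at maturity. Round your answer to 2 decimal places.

Fair forward: F* = S·e^(carry·T), with carry = r = 0.0985
F* = 382.99 · e^(0.0985 × 450/360) = 382.99 · e^0.123125 = 382.99 × 1.131026 = HK$433.1716
Market HK$423.96 < fair HK$433.1716: forward underpriced → reverse cash-and-carry (short spot, go long the forward).
At maturity, profit = |F_mkt − F*| = |423.96 − 433.1716| = HK$9.21 per share

HK$9.21 per share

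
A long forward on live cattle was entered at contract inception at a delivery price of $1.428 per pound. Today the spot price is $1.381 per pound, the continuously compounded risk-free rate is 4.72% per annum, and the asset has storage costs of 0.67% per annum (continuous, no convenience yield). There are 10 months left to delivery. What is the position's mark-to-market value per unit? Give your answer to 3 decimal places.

$0.016 per pound

Current fair forward for the remaining 10 months: F = S·e^((r + u)·T), (r + u) = 0.0472 + 0.0067 = 0.0539
F = 1.381 · e^(0.0539 × 10/12) = 1.381 × 1.045941 = 1.4444
Value of long forward = (F − K)·e^(−rT) = (1.4444 − 1.428) · e^(−0.0472·10/12)
= 0.0164 × 0.961430 = 0.016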